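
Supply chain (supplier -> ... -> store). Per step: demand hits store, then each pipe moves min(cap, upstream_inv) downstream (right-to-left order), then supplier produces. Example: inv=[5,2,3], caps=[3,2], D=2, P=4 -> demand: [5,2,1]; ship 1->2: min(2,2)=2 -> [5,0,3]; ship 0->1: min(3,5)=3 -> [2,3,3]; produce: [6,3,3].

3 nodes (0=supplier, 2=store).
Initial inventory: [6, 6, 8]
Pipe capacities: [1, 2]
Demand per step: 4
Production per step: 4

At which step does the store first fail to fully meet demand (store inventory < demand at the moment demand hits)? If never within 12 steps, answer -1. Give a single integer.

Step 1: demand=4,sold=4 ship[1->2]=2 ship[0->1]=1 prod=4 -> [9 5 6]
Step 2: demand=4,sold=4 ship[1->2]=2 ship[0->1]=1 prod=4 -> [12 4 4]
Step 3: demand=4,sold=4 ship[1->2]=2 ship[0->1]=1 prod=4 -> [15 3 2]
Step 4: demand=4,sold=2 ship[1->2]=2 ship[0->1]=1 prod=4 -> [18 2 2]
Step 5: demand=4,sold=2 ship[1->2]=2 ship[0->1]=1 prod=4 -> [21 1 2]
Step 6: demand=4,sold=2 ship[1->2]=1 ship[0->1]=1 prod=4 -> [24 1 1]
Step 7: demand=4,sold=1 ship[1->2]=1 ship[0->1]=1 prod=4 -> [27 1 1]
Step 8: demand=4,sold=1 ship[1->2]=1 ship[0->1]=1 prod=4 -> [30 1 1]
Step 9: demand=4,sold=1 ship[1->2]=1 ship[0->1]=1 prod=4 -> [33 1 1]
Step 10: demand=4,sold=1 ship[1->2]=1 ship[0->1]=1 prod=4 -> [36 1 1]
Step 11: demand=4,sold=1 ship[1->2]=1 ship[0->1]=1 prod=4 -> [39 1 1]
Step 12: demand=4,sold=1 ship[1->2]=1 ship[0->1]=1 prod=4 -> [42 1 1]
First stockout at step 4

4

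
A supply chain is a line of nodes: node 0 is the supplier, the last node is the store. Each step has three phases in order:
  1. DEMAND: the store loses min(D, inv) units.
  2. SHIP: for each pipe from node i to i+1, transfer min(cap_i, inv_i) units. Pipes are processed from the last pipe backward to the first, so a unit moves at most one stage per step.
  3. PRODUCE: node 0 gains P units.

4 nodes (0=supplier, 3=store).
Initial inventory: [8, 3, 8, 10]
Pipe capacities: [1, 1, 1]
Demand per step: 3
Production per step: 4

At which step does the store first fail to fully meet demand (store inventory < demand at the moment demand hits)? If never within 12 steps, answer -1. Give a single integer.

Step 1: demand=3,sold=3 ship[2->3]=1 ship[1->2]=1 ship[0->1]=1 prod=4 -> [11 3 8 8]
Step 2: demand=3,sold=3 ship[2->3]=1 ship[1->2]=1 ship[0->1]=1 prod=4 -> [14 3 8 6]
Step 3: demand=3,sold=3 ship[2->3]=1 ship[1->2]=1 ship[0->1]=1 prod=4 -> [17 3 8 4]
Step 4: demand=3,sold=3 ship[2->3]=1 ship[1->2]=1 ship[0->1]=1 prod=4 -> [20 3 8 2]
Step 5: demand=3,sold=2 ship[2->3]=1 ship[1->2]=1 ship[0->1]=1 prod=4 -> [23 3 8 1]
Step 6: demand=3,sold=1 ship[2->3]=1 ship[1->2]=1 ship[0->1]=1 prod=4 -> [26 3 8 1]
Step 7: demand=3,sold=1 ship[2->3]=1 ship[1->2]=1 ship[0->1]=1 prod=4 -> [29 3 8 1]
Step 8: demand=3,sold=1 ship[2->3]=1 ship[1->2]=1 ship[0->1]=1 prod=4 -> [32 3 8 1]
Step 9: demand=3,sold=1 ship[2->3]=1 ship[1->2]=1 ship[0->1]=1 prod=4 -> [35 3 8 1]
Step 10: demand=3,sold=1 ship[2->3]=1 ship[1->2]=1 ship[0->1]=1 prod=4 -> [38 3 8 1]
Step 11: demand=3,sold=1 ship[2->3]=1 ship[1->2]=1 ship[0->1]=1 prod=4 -> [41 3 8 1]
Step 12: demand=3,sold=1 ship[2->3]=1 ship[1->2]=1 ship[0->1]=1 prod=4 -> [44 3 8 1]
First stockout at step 5

5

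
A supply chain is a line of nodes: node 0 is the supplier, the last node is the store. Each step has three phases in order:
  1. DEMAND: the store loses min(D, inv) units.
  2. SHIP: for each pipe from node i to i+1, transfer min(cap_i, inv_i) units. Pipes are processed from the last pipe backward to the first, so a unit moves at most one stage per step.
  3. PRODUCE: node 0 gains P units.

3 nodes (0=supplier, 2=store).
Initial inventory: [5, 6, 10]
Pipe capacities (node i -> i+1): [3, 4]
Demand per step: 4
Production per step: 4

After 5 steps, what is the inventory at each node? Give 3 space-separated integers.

Step 1: demand=4,sold=4 ship[1->2]=4 ship[0->1]=3 prod=4 -> inv=[6 5 10]
Step 2: demand=4,sold=4 ship[1->2]=4 ship[0->1]=3 prod=4 -> inv=[7 4 10]
Step 3: demand=4,sold=4 ship[1->2]=4 ship[0->1]=3 prod=4 -> inv=[8 3 10]
Step 4: demand=4,sold=4 ship[1->2]=3 ship[0->1]=3 prod=4 -> inv=[9 3 9]
Step 5: demand=4,sold=4 ship[1->2]=3 ship[0->1]=3 prod=4 -> inv=[10 3 8]

10 3 8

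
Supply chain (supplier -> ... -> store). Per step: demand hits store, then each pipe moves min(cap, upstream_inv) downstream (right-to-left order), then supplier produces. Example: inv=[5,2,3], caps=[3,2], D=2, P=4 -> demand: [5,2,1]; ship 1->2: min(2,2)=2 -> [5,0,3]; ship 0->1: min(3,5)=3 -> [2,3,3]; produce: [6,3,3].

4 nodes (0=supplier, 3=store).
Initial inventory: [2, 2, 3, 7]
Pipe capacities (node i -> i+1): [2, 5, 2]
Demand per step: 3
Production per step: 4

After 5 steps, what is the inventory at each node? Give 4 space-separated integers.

Step 1: demand=3,sold=3 ship[2->3]=2 ship[1->2]=2 ship[0->1]=2 prod=4 -> inv=[4 2 3 6]
Step 2: demand=3,sold=3 ship[2->3]=2 ship[1->2]=2 ship[0->1]=2 prod=4 -> inv=[6 2 3 5]
Step 3: demand=3,sold=3 ship[2->3]=2 ship[1->2]=2 ship[0->1]=2 prod=4 -> inv=[8 2 3 4]
Step 4: demand=3,sold=3 ship[2->3]=2 ship[1->2]=2 ship[0->1]=2 prod=4 -> inv=[10 2 3 3]
Step 5: demand=3,sold=3 ship[2->3]=2 ship[1->2]=2 ship[0->1]=2 prod=4 -> inv=[12 2 3 2]

12 2 3 2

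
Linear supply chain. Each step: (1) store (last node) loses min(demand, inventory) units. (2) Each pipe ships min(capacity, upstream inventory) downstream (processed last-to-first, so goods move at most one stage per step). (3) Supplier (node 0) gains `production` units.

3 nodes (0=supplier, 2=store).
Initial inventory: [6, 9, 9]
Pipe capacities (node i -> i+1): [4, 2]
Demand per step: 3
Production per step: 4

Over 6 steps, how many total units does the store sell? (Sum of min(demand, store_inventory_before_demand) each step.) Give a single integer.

Answer: 18

Derivation:
Step 1: sold=3 (running total=3) -> [6 11 8]
Step 2: sold=3 (running total=6) -> [6 13 7]
Step 3: sold=3 (running total=9) -> [6 15 6]
Step 4: sold=3 (running total=12) -> [6 17 5]
Step 5: sold=3 (running total=15) -> [6 19 4]
Step 6: sold=3 (running total=18) -> [6 21 3]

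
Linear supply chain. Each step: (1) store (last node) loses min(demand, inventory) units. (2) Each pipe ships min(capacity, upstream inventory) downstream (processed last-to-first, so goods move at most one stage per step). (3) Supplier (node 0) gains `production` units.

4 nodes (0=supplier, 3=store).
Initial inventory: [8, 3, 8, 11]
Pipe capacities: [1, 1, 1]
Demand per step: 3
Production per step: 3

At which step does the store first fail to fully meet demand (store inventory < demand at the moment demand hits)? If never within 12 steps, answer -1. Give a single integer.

Step 1: demand=3,sold=3 ship[2->3]=1 ship[1->2]=1 ship[0->1]=1 prod=3 -> [10 3 8 9]
Step 2: demand=3,sold=3 ship[2->3]=1 ship[1->2]=1 ship[0->1]=1 prod=3 -> [12 3 8 7]
Step 3: demand=3,sold=3 ship[2->3]=1 ship[1->2]=1 ship[0->1]=1 prod=3 -> [14 3 8 5]
Step 4: demand=3,sold=3 ship[2->3]=1 ship[1->2]=1 ship[0->1]=1 prod=3 -> [16 3 8 3]
Step 5: demand=3,sold=3 ship[2->3]=1 ship[1->2]=1 ship[0->1]=1 prod=3 -> [18 3 8 1]
Step 6: demand=3,sold=1 ship[2->3]=1 ship[1->2]=1 ship[0->1]=1 prod=3 -> [20 3 8 1]
Step 7: demand=3,sold=1 ship[2->3]=1 ship[1->2]=1 ship[0->1]=1 prod=3 -> [22 3 8 1]
Step 8: demand=3,sold=1 ship[2->3]=1 ship[1->2]=1 ship[0->1]=1 prod=3 -> [24 3 8 1]
Step 9: demand=3,sold=1 ship[2->3]=1 ship[1->2]=1 ship[0->1]=1 prod=3 -> [26 3 8 1]
Step 10: demand=3,sold=1 ship[2->3]=1 ship[1->2]=1 ship[0->1]=1 prod=3 -> [28 3 8 1]
Step 11: demand=3,sold=1 ship[2->3]=1 ship[1->2]=1 ship[0->1]=1 prod=3 -> [30 3 8 1]
Step 12: demand=3,sold=1 ship[2->3]=1 ship[1->2]=1 ship[0->1]=1 prod=3 -> [32 3 8 1]
First stockout at step 6

6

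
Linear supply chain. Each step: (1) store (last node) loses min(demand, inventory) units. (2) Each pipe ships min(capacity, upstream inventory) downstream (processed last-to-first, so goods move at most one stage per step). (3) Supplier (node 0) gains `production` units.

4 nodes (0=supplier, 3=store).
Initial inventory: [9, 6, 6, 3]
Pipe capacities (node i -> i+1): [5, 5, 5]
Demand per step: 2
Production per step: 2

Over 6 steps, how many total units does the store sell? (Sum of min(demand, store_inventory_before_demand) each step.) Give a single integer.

Answer: 12

Derivation:
Step 1: sold=2 (running total=2) -> [6 6 6 6]
Step 2: sold=2 (running total=4) -> [3 6 6 9]
Step 3: sold=2 (running total=6) -> [2 4 6 12]
Step 4: sold=2 (running total=8) -> [2 2 5 15]
Step 5: sold=2 (running total=10) -> [2 2 2 18]
Step 6: sold=2 (running total=12) -> [2 2 2 18]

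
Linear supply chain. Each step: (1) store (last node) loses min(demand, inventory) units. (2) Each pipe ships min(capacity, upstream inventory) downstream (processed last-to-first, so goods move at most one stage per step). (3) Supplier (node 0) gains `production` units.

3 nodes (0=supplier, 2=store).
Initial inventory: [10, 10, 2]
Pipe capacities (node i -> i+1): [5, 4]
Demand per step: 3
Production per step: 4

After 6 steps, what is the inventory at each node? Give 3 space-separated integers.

Step 1: demand=3,sold=2 ship[1->2]=4 ship[0->1]=5 prod=4 -> inv=[9 11 4]
Step 2: demand=3,sold=3 ship[1->2]=4 ship[0->1]=5 prod=4 -> inv=[8 12 5]
Step 3: demand=3,sold=3 ship[1->2]=4 ship[0->1]=5 prod=4 -> inv=[7 13 6]
Step 4: demand=3,sold=3 ship[1->2]=4 ship[0->1]=5 prod=4 -> inv=[6 14 7]
Step 5: demand=3,sold=3 ship[1->2]=4 ship[0->1]=5 prod=4 -> inv=[5 15 8]
Step 6: demand=3,sold=3 ship[1->2]=4 ship[0->1]=5 prod=4 -> inv=[4 16 9]

4 16 9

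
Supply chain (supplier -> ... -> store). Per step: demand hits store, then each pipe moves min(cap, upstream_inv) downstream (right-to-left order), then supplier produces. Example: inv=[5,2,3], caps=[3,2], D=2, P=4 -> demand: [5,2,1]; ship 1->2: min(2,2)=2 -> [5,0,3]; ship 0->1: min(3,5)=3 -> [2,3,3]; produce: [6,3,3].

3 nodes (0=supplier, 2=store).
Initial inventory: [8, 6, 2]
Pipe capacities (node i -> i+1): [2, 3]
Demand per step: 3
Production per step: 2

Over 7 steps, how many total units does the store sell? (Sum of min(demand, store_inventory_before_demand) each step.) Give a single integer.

Answer: 18

Derivation:
Step 1: sold=2 (running total=2) -> [8 5 3]
Step 2: sold=3 (running total=5) -> [8 4 3]
Step 3: sold=3 (running total=8) -> [8 3 3]
Step 4: sold=3 (running total=11) -> [8 2 3]
Step 5: sold=3 (running total=14) -> [8 2 2]
Step 6: sold=2 (running total=16) -> [8 2 2]
Step 7: sold=2 (running total=18) -> [8 2 2]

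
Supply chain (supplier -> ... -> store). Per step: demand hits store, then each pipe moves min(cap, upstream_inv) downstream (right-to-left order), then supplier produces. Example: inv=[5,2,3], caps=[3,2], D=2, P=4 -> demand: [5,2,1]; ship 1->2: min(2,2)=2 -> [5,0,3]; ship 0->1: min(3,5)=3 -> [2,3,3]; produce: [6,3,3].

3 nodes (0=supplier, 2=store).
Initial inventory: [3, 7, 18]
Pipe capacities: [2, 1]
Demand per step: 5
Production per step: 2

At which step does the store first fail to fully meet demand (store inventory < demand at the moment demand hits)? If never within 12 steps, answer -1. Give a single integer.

Step 1: demand=5,sold=5 ship[1->2]=1 ship[0->1]=2 prod=2 -> [3 8 14]
Step 2: demand=5,sold=5 ship[1->2]=1 ship[0->1]=2 prod=2 -> [3 9 10]
Step 3: demand=5,sold=5 ship[1->2]=1 ship[0->1]=2 prod=2 -> [3 10 6]
Step 4: demand=5,sold=5 ship[1->2]=1 ship[0->1]=2 prod=2 -> [3 11 2]
Step 5: demand=5,sold=2 ship[1->2]=1 ship[0->1]=2 prod=2 -> [3 12 1]
Step 6: demand=5,sold=1 ship[1->2]=1 ship[0->1]=2 prod=2 -> [3 13 1]
Step 7: demand=5,sold=1 ship[1->2]=1 ship[0->1]=2 prod=2 -> [3 14 1]
Step 8: demand=5,sold=1 ship[1->2]=1 ship[0->1]=2 prod=2 -> [3 15 1]
Step 9: demand=5,sold=1 ship[1->2]=1 ship[0->1]=2 prod=2 -> [3 16 1]
Step 10: demand=5,sold=1 ship[1->2]=1 ship[0->1]=2 prod=2 -> [3 17 1]
Step 11: demand=5,sold=1 ship[1->2]=1 ship[0->1]=2 prod=2 -> [3 18 1]
Step 12: demand=5,sold=1 ship[1->2]=1 ship[0->1]=2 prod=2 -> [3 19 1]
First stockout at step 5

5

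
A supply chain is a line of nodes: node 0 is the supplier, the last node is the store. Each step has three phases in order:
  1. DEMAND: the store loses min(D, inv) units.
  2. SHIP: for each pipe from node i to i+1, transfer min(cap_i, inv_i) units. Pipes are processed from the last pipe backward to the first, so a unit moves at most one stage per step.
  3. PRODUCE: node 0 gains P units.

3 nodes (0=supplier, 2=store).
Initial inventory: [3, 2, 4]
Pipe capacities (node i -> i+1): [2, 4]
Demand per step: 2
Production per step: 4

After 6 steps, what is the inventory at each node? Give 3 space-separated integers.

Step 1: demand=2,sold=2 ship[1->2]=2 ship[0->1]=2 prod=4 -> inv=[5 2 4]
Step 2: demand=2,sold=2 ship[1->2]=2 ship[0->1]=2 prod=4 -> inv=[7 2 4]
Step 3: demand=2,sold=2 ship[1->2]=2 ship[0->1]=2 prod=4 -> inv=[9 2 4]
Step 4: demand=2,sold=2 ship[1->2]=2 ship[0->1]=2 prod=4 -> inv=[11 2 4]
Step 5: demand=2,sold=2 ship[1->2]=2 ship[0->1]=2 prod=4 -> inv=[13 2 4]
Step 6: demand=2,sold=2 ship[1->2]=2 ship[0->1]=2 prod=4 -> inv=[15 2 4]

15 2 4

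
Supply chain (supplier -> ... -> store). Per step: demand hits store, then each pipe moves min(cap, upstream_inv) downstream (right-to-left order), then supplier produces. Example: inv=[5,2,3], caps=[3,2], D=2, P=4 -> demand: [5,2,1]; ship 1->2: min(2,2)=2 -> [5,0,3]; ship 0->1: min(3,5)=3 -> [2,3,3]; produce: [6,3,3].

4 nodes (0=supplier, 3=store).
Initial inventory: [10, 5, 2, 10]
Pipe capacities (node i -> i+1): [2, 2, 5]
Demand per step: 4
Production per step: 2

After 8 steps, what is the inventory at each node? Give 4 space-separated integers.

Step 1: demand=4,sold=4 ship[2->3]=2 ship[1->2]=2 ship[0->1]=2 prod=2 -> inv=[10 5 2 8]
Step 2: demand=4,sold=4 ship[2->3]=2 ship[1->2]=2 ship[0->1]=2 prod=2 -> inv=[10 5 2 6]
Step 3: demand=4,sold=4 ship[2->3]=2 ship[1->2]=2 ship[0->1]=2 prod=2 -> inv=[10 5 2 4]
Step 4: demand=4,sold=4 ship[2->3]=2 ship[1->2]=2 ship[0->1]=2 prod=2 -> inv=[10 5 2 2]
Step 5: demand=4,sold=2 ship[2->3]=2 ship[1->2]=2 ship[0->1]=2 prod=2 -> inv=[10 5 2 2]
Step 6: demand=4,sold=2 ship[2->3]=2 ship[1->2]=2 ship[0->1]=2 prod=2 -> inv=[10 5 2 2]
Step 7: demand=4,sold=2 ship[2->3]=2 ship[1->2]=2 ship[0->1]=2 prod=2 -> inv=[10 5 2 2]
Step 8: demand=4,sold=2 ship[2->3]=2 ship[1->2]=2 ship[0->1]=2 prod=2 -> inv=[10 5 2 2]

10 5 2 2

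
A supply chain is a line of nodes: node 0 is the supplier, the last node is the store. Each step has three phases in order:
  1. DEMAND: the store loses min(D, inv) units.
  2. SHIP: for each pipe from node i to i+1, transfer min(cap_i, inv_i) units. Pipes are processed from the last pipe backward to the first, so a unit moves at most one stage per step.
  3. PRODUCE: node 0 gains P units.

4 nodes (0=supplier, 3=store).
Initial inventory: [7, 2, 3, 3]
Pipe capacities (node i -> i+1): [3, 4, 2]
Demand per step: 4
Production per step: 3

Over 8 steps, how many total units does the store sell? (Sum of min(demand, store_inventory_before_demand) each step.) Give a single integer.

Step 1: sold=3 (running total=3) -> [7 3 3 2]
Step 2: sold=2 (running total=5) -> [7 3 4 2]
Step 3: sold=2 (running total=7) -> [7 3 5 2]
Step 4: sold=2 (running total=9) -> [7 3 6 2]
Step 5: sold=2 (running total=11) -> [7 3 7 2]
Step 6: sold=2 (running total=13) -> [7 3 8 2]
Step 7: sold=2 (running total=15) -> [7 3 9 2]
Step 8: sold=2 (running total=17) -> [7 3 10 2]

Answer: 17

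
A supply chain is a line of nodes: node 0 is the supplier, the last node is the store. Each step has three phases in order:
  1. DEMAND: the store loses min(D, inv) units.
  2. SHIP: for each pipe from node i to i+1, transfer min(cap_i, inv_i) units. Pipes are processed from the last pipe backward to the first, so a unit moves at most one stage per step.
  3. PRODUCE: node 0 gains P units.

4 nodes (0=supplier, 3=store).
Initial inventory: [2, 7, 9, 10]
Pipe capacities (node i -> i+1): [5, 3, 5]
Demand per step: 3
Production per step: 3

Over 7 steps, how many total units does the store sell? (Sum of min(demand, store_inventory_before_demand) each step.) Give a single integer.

Step 1: sold=3 (running total=3) -> [3 6 7 12]
Step 2: sold=3 (running total=6) -> [3 6 5 14]
Step 3: sold=3 (running total=9) -> [3 6 3 16]
Step 4: sold=3 (running total=12) -> [3 6 3 16]
Step 5: sold=3 (running total=15) -> [3 6 3 16]
Step 6: sold=3 (running total=18) -> [3 6 3 16]
Step 7: sold=3 (running total=21) -> [3 6 3 16]

Answer: 21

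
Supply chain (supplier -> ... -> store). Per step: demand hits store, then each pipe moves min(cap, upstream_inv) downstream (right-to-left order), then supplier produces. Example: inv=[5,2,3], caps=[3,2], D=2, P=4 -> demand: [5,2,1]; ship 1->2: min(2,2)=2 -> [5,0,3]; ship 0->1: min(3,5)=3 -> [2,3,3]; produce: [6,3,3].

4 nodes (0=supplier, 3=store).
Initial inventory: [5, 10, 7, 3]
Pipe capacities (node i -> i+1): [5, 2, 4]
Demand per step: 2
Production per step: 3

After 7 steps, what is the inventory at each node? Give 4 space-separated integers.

Step 1: demand=2,sold=2 ship[2->3]=4 ship[1->2]=2 ship[0->1]=5 prod=3 -> inv=[3 13 5 5]
Step 2: demand=2,sold=2 ship[2->3]=4 ship[1->2]=2 ship[0->1]=3 prod=3 -> inv=[3 14 3 7]
Step 3: demand=2,sold=2 ship[2->3]=3 ship[1->2]=2 ship[0->1]=3 prod=3 -> inv=[3 15 2 8]
Step 4: demand=2,sold=2 ship[2->3]=2 ship[1->2]=2 ship[0->1]=3 prod=3 -> inv=[3 16 2 8]
Step 5: demand=2,sold=2 ship[2->3]=2 ship[1->2]=2 ship[0->1]=3 prod=3 -> inv=[3 17 2 8]
Step 6: demand=2,sold=2 ship[2->3]=2 ship[1->2]=2 ship[0->1]=3 prod=3 -> inv=[3 18 2 8]
Step 7: demand=2,sold=2 ship[2->3]=2 ship[1->2]=2 ship[0->1]=3 prod=3 -> inv=[3 19 2 8]

3 19 2 8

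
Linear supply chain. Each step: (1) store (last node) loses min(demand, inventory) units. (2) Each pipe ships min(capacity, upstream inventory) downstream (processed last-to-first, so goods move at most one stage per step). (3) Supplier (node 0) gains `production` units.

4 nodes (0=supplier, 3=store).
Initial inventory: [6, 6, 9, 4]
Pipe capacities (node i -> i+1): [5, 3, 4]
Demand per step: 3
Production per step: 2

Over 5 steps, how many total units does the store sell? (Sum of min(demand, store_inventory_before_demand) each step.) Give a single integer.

Step 1: sold=3 (running total=3) -> [3 8 8 5]
Step 2: sold=3 (running total=6) -> [2 8 7 6]
Step 3: sold=3 (running total=9) -> [2 7 6 7]
Step 4: sold=3 (running total=12) -> [2 6 5 8]
Step 5: sold=3 (running total=15) -> [2 5 4 9]

Answer: 15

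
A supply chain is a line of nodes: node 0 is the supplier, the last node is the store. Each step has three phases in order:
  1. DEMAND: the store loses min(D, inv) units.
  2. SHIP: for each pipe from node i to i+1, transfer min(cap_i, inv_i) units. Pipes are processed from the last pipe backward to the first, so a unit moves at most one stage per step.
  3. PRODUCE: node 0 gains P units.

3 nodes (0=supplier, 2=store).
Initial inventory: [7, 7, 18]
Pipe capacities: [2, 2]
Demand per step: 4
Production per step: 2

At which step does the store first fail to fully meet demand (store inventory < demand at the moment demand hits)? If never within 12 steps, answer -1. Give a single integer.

Step 1: demand=4,sold=4 ship[1->2]=2 ship[0->1]=2 prod=2 -> [7 7 16]
Step 2: demand=4,sold=4 ship[1->2]=2 ship[0->1]=2 prod=2 -> [7 7 14]
Step 3: demand=4,sold=4 ship[1->2]=2 ship[0->1]=2 prod=2 -> [7 7 12]
Step 4: demand=4,sold=4 ship[1->2]=2 ship[0->1]=2 prod=2 -> [7 7 10]
Step 5: demand=4,sold=4 ship[1->2]=2 ship[0->1]=2 prod=2 -> [7 7 8]
Step 6: demand=4,sold=4 ship[1->2]=2 ship[0->1]=2 prod=2 -> [7 7 6]
Step 7: demand=4,sold=4 ship[1->2]=2 ship[0->1]=2 prod=2 -> [7 7 4]
Step 8: demand=4,sold=4 ship[1->2]=2 ship[0->1]=2 prod=2 -> [7 7 2]
Step 9: demand=4,sold=2 ship[1->2]=2 ship[0->1]=2 prod=2 -> [7 7 2]
Step 10: demand=4,sold=2 ship[1->2]=2 ship[0->1]=2 prod=2 -> [7 7 2]
Step 11: demand=4,sold=2 ship[1->2]=2 ship[0->1]=2 prod=2 -> [7 7 2]
Step 12: demand=4,sold=2 ship[1->2]=2 ship[0->1]=2 prod=2 -> [7 7 2]
First stockout at step 9

9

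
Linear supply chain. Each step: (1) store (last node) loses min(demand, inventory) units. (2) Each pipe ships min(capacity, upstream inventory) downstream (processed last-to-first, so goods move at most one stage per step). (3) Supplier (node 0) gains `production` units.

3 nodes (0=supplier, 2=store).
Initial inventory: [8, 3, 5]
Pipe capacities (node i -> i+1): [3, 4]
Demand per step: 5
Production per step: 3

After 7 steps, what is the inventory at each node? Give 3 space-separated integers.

Step 1: demand=5,sold=5 ship[1->2]=3 ship[0->1]=3 prod=3 -> inv=[8 3 3]
Step 2: demand=5,sold=3 ship[1->2]=3 ship[0->1]=3 prod=3 -> inv=[8 3 3]
Step 3: demand=5,sold=3 ship[1->2]=3 ship[0->1]=3 prod=3 -> inv=[8 3 3]
Step 4: demand=5,sold=3 ship[1->2]=3 ship[0->1]=3 prod=3 -> inv=[8 3 3]
Step 5: demand=5,sold=3 ship[1->2]=3 ship[0->1]=3 prod=3 -> inv=[8 3 3]
Step 6: demand=5,sold=3 ship[1->2]=3 ship[0->1]=3 prod=3 -> inv=[8 3 3]
Step 7: demand=5,sold=3 ship[1->2]=3 ship[0->1]=3 prod=3 -> inv=[8 3 3]

8 3 3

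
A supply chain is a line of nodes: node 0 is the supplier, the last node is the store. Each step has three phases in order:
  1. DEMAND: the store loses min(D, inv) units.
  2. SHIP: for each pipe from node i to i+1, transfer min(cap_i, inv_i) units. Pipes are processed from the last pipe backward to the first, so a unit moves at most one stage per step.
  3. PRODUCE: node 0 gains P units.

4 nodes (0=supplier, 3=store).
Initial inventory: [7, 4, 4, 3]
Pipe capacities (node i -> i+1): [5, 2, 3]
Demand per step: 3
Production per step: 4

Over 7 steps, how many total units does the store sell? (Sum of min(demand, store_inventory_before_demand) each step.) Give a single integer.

Answer: 17

Derivation:
Step 1: sold=3 (running total=3) -> [6 7 3 3]
Step 2: sold=3 (running total=6) -> [5 10 2 3]
Step 3: sold=3 (running total=9) -> [4 13 2 2]
Step 4: sold=2 (running total=11) -> [4 15 2 2]
Step 5: sold=2 (running total=13) -> [4 17 2 2]
Step 6: sold=2 (running total=15) -> [4 19 2 2]
Step 7: sold=2 (running total=17) -> [4 21 2 2]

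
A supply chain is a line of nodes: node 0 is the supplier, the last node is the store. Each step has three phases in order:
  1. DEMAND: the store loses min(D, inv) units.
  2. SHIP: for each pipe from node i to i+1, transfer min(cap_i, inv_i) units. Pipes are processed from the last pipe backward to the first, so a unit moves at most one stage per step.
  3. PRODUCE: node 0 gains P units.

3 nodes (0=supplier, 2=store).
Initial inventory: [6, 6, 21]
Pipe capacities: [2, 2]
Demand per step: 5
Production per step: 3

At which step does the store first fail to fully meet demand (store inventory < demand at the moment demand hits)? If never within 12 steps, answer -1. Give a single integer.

Step 1: demand=5,sold=5 ship[1->2]=2 ship[0->1]=2 prod=3 -> [7 6 18]
Step 2: demand=5,sold=5 ship[1->2]=2 ship[0->1]=2 prod=3 -> [8 6 15]
Step 3: demand=5,sold=5 ship[1->2]=2 ship[0->1]=2 prod=3 -> [9 6 12]
Step 4: demand=5,sold=5 ship[1->2]=2 ship[0->1]=2 prod=3 -> [10 6 9]
Step 5: demand=5,sold=5 ship[1->2]=2 ship[0->1]=2 prod=3 -> [11 6 6]
Step 6: demand=5,sold=5 ship[1->2]=2 ship[0->1]=2 prod=3 -> [12 6 3]
Step 7: demand=5,sold=3 ship[1->2]=2 ship[0->1]=2 prod=3 -> [13 6 2]
Step 8: demand=5,sold=2 ship[1->2]=2 ship[0->1]=2 prod=3 -> [14 6 2]
Step 9: demand=5,sold=2 ship[1->2]=2 ship[0->1]=2 prod=3 -> [15 6 2]
Step 10: demand=5,sold=2 ship[1->2]=2 ship[0->1]=2 prod=3 -> [16 6 2]
Step 11: demand=5,sold=2 ship[1->2]=2 ship[0->1]=2 prod=3 -> [17 6 2]
Step 12: demand=5,sold=2 ship[1->2]=2 ship[0->1]=2 prod=3 -> [18 6 2]
First stockout at step 7

7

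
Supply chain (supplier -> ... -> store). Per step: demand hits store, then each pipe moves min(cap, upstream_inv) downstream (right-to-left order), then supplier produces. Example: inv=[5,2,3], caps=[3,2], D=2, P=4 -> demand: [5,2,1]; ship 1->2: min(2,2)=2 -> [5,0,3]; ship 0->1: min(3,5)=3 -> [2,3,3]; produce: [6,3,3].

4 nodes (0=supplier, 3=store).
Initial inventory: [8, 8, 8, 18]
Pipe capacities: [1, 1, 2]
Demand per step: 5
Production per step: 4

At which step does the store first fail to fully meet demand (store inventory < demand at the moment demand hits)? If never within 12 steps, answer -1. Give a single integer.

Step 1: demand=5,sold=5 ship[2->3]=2 ship[1->2]=1 ship[0->1]=1 prod=4 -> [11 8 7 15]
Step 2: demand=5,sold=5 ship[2->3]=2 ship[1->2]=1 ship[0->1]=1 prod=4 -> [14 8 6 12]
Step 3: demand=5,sold=5 ship[2->3]=2 ship[1->2]=1 ship[0->1]=1 prod=4 -> [17 8 5 9]
Step 4: demand=5,sold=5 ship[2->3]=2 ship[1->2]=1 ship[0->1]=1 prod=4 -> [20 8 4 6]
Step 5: demand=5,sold=5 ship[2->3]=2 ship[1->2]=1 ship[0->1]=1 prod=4 -> [23 8 3 3]
Step 6: demand=5,sold=3 ship[2->3]=2 ship[1->2]=1 ship[0->1]=1 prod=4 -> [26 8 2 2]
Step 7: demand=5,sold=2 ship[2->3]=2 ship[1->2]=1 ship[0->1]=1 prod=4 -> [29 8 1 2]
Step 8: demand=5,sold=2 ship[2->3]=1 ship[1->2]=1 ship[0->1]=1 prod=4 -> [32 8 1 1]
Step 9: demand=5,sold=1 ship[2->3]=1 ship[1->2]=1 ship[0->1]=1 prod=4 -> [35 8 1 1]
Step 10: demand=5,sold=1 ship[2->3]=1 ship[1->2]=1 ship[0->1]=1 prod=4 -> [38 8 1 1]
Step 11: demand=5,sold=1 ship[2->3]=1 ship[1->2]=1 ship[0->1]=1 prod=4 -> [41 8 1 1]
Step 12: demand=5,sold=1 ship[2->3]=1 ship[1->2]=1 ship[0->1]=1 prod=4 -> [44 8 1 1]
First stockout at step 6

6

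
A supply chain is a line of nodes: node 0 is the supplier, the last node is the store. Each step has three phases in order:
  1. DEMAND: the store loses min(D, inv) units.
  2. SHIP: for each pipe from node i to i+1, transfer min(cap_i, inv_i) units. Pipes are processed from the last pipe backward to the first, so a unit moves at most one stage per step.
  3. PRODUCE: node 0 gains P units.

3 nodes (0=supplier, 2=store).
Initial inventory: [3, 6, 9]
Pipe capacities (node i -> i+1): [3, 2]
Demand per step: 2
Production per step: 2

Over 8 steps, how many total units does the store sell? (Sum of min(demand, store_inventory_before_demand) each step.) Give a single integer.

Answer: 16

Derivation:
Step 1: sold=2 (running total=2) -> [2 7 9]
Step 2: sold=2 (running total=4) -> [2 7 9]
Step 3: sold=2 (running total=6) -> [2 7 9]
Step 4: sold=2 (running total=8) -> [2 7 9]
Step 5: sold=2 (running total=10) -> [2 7 9]
Step 6: sold=2 (running total=12) -> [2 7 9]
Step 7: sold=2 (running total=14) -> [2 7 9]
Step 8: sold=2 (running total=16) -> [2 7 9]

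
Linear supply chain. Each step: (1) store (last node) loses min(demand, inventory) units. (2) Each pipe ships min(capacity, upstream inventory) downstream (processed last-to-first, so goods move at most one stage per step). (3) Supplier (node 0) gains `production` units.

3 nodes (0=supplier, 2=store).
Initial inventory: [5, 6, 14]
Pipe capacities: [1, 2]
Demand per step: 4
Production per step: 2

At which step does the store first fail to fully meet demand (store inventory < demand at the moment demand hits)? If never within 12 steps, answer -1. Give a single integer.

Step 1: demand=4,sold=4 ship[1->2]=2 ship[0->1]=1 prod=2 -> [6 5 12]
Step 2: demand=4,sold=4 ship[1->2]=2 ship[0->1]=1 prod=2 -> [7 4 10]
Step 3: demand=4,sold=4 ship[1->2]=2 ship[0->1]=1 prod=2 -> [8 3 8]
Step 4: demand=4,sold=4 ship[1->2]=2 ship[0->1]=1 prod=2 -> [9 2 6]
Step 5: demand=4,sold=4 ship[1->2]=2 ship[0->1]=1 prod=2 -> [10 1 4]
Step 6: demand=4,sold=4 ship[1->2]=1 ship[0->1]=1 prod=2 -> [11 1 1]
Step 7: demand=4,sold=1 ship[1->2]=1 ship[0->1]=1 prod=2 -> [12 1 1]
Step 8: demand=4,sold=1 ship[1->2]=1 ship[0->1]=1 prod=2 -> [13 1 1]
Step 9: demand=4,sold=1 ship[1->2]=1 ship[0->1]=1 prod=2 -> [14 1 1]
Step 10: demand=4,sold=1 ship[1->2]=1 ship[0->1]=1 prod=2 -> [15 1 1]
Step 11: demand=4,sold=1 ship[1->2]=1 ship[0->1]=1 prod=2 -> [16 1 1]
Step 12: demand=4,sold=1 ship[1->2]=1 ship[0->1]=1 prod=2 -> [17 1 1]
First stockout at step 7

7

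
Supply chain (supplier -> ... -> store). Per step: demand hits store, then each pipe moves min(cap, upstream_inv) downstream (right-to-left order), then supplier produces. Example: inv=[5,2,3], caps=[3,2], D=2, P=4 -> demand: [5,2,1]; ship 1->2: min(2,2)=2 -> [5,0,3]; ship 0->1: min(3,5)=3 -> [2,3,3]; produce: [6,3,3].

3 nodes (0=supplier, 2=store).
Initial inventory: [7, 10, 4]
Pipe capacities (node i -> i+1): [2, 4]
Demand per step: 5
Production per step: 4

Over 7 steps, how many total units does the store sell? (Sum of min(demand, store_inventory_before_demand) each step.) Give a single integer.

Answer: 24

Derivation:
Step 1: sold=4 (running total=4) -> [9 8 4]
Step 2: sold=4 (running total=8) -> [11 6 4]
Step 3: sold=4 (running total=12) -> [13 4 4]
Step 4: sold=4 (running total=16) -> [15 2 4]
Step 5: sold=4 (running total=20) -> [17 2 2]
Step 6: sold=2 (running total=22) -> [19 2 2]
Step 7: sold=2 (running total=24) -> [21 2 2]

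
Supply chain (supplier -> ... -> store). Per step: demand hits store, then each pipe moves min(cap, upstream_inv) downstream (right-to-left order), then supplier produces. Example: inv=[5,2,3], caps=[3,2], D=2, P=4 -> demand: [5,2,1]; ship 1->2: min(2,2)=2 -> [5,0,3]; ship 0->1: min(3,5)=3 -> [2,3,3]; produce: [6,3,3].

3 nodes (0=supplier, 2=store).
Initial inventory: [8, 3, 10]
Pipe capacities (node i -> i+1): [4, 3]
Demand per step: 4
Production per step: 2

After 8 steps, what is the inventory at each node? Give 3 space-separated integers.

Step 1: demand=4,sold=4 ship[1->2]=3 ship[0->1]=4 prod=2 -> inv=[6 4 9]
Step 2: demand=4,sold=4 ship[1->2]=3 ship[0->1]=4 prod=2 -> inv=[4 5 8]
Step 3: demand=4,sold=4 ship[1->2]=3 ship[0->1]=4 prod=2 -> inv=[2 6 7]
Step 4: demand=4,sold=4 ship[1->2]=3 ship[0->1]=2 prod=2 -> inv=[2 5 6]
Step 5: demand=4,sold=4 ship[1->2]=3 ship[0->1]=2 prod=2 -> inv=[2 4 5]
Step 6: demand=4,sold=4 ship[1->2]=3 ship[0->1]=2 prod=2 -> inv=[2 3 4]
Step 7: demand=4,sold=4 ship[1->2]=3 ship[0->1]=2 prod=2 -> inv=[2 2 3]
Step 8: demand=4,sold=3 ship[1->2]=2 ship[0->1]=2 prod=2 -> inv=[2 2 2]

2 2 2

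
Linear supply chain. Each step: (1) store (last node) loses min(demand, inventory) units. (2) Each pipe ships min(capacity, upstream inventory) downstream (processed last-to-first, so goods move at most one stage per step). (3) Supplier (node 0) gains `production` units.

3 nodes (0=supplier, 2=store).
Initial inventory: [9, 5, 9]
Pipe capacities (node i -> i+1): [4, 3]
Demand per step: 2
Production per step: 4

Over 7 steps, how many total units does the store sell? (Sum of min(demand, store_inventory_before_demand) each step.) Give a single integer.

Answer: 14

Derivation:
Step 1: sold=2 (running total=2) -> [9 6 10]
Step 2: sold=2 (running total=4) -> [9 7 11]
Step 3: sold=2 (running total=6) -> [9 8 12]
Step 4: sold=2 (running total=8) -> [9 9 13]
Step 5: sold=2 (running total=10) -> [9 10 14]
Step 6: sold=2 (running total=12) -> [9 11 15]
Step 7: sold=2 (running total=14) -> [9 12 16]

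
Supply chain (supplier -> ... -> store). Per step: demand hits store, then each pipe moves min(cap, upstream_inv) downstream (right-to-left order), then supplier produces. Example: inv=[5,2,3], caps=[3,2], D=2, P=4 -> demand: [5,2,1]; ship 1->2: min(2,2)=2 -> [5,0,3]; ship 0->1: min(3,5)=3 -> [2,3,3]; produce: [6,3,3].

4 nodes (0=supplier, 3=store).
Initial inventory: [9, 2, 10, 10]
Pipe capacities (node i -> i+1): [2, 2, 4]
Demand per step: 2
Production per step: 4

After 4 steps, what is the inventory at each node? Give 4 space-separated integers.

Step 1: demand=2,sold=2 ship[2->3]=4 ship[1->2]=2 ship[0->1]=2 prod=4 -> inv=[11 2 8 12]
Step 2: demand=2,sold=2 ship[2->3]=4 ship[1->2]=2 ship[0->1]=2 prod=4 -> inv=[13 2 6 14]
Step 3: demand=2,sold=2 ship[2->3]=4 ship[1->2]=2 ship[0->1]=2 prod=4 -> inv=[15 2 4 16]
Step 4: demand=2,sold=2 ship[2->3]=4 ship[1->2]=2 ship[0->1]=2 prod=4 -> inv=[17 2 2 18]

17 2 2 18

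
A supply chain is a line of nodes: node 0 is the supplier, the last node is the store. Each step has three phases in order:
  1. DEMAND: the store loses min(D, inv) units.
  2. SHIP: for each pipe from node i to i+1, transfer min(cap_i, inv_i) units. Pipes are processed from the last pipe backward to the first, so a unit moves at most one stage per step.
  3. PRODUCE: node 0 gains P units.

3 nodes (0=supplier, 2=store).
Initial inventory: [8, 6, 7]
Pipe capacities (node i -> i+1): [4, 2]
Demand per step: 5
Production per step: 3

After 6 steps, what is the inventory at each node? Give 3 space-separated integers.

Step 1: demand=5,sold=5 ship[1->2]=2 ship[0->1]=4 prod=3 -> inv=[7 8 4]
Step 2: demand=5,sold=4 ship[1->2]=2 ship[0->1]=4 prod=3 -> inv=[6 10 2]
Step 3: demand=5,sold=2 ship[1->2]=2 ship[0->1]=4 prod=3 -> inv=[5 12 2]
Step 4: demand=5,sold=2 ship[1->2]=2 ship[0->1]=4 prod=3 -> inv=[4 14 2]
Step 5: demand=5,sold=2 ship[1->2]=2 ship[0->1]=4 prod=3 -> inv=[3 16 2]
Step 6: demand=5,sold=2 ship[1->2]=2 ship[0->1]=3 prod=3 -> inv=[3 17 2]

3 17 2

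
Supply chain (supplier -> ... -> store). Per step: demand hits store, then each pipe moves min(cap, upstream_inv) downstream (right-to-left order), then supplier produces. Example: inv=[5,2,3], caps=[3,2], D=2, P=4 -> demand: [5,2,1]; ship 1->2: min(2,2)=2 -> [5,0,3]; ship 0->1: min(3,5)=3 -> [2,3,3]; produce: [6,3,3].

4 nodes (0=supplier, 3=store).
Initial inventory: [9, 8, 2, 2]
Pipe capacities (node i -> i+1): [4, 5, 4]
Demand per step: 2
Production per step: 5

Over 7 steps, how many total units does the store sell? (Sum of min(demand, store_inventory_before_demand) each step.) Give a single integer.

Answer: 14

Derivation:
Step 1: sold=2 (running total=2) -> [10 7 5 2]
Step 2: sold=2 (running total=4) -> [11 6 6 4]
Step 3: sold=2 (running total=6) -> [12 5 7 6]
Step 4: sold=2 (running total=8) -> [13 4 8 8]
Step 5: sold=2 (running total=10) -> [14 4 8 10]
Step 6: sold=2 (running total=12) -> [15 4 8 12]
Step 7: sold=2 (running total=14) -> [16 4 8 14]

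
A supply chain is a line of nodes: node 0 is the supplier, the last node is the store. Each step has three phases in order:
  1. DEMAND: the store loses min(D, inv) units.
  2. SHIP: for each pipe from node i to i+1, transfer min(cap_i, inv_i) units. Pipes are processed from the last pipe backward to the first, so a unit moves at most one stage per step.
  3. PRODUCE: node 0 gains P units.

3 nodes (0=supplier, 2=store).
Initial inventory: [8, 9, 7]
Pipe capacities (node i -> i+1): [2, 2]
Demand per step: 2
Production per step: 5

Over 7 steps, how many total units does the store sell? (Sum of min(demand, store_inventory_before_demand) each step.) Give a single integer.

Step 1: sold=2 (running total=2) -> [11 9 7]
Step 2: sold=2 (running total=4) -> [14 9 7]
Step 3: sold=2 (running total=6) -> [17 9 7]
Step 4: sold=2 (running total=8) -> [20 9 7]
Step 5: sold=2 (running total=10) -> [23 9 7]
Step 6: sold=2 (running total=12) -> [26 9 7]
Step 7: sold=2 (running total=14) -> [29 9 7]

Answer: 14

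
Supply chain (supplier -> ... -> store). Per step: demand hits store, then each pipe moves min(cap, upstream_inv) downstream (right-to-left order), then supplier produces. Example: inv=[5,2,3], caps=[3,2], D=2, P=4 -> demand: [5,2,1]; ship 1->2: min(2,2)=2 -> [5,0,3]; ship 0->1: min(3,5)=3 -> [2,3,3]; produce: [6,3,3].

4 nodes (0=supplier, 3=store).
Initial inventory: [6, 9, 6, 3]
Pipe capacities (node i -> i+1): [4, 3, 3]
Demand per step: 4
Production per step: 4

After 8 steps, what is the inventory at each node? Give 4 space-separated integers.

Step 1: demand=4,sold=3 ship[2->3]=3 ship[1->2]=3 ship[0->1]=4 prod=4 -> inv=[6 10 6 3]
Step 2: demand=4,sold=3 ship[2->3]=3 ship[1->2]=3 ship[0->1]=4 prod=4 -> inv=[6 11 6 3]
Step 3: demand=4,sold=3 ship[2->3]=3 ship[1->2]=3 ship[0->1]=4 prod=4 -> inv=[6 12 6 3]
Step 4: demand=4,sold=3 ship[2->3]=3 ship[1->2]=3 ship[0->1]=4 prod=4 -> inv=[6 13 6 3]
Step 5: demand=4,sold=3 ship[2->3]=3 ship[1->2]=3 ship[0->1]=4 prod=4 -> inv=[6 14 6 3]
Step 6: demand=4,sold=3 ship[2->3]=3 ship[1->2]=3 ship[0->1]=4 prod=4 -> inv=[6 15 6 3]
Step 7: demand=4,sold=3 ship[2->3]=3 ship[1->2]=3 ship[0->1]=4 prod=4 -> inv=[6 16 6 3]
Step 8: demand=4,sold=3 ship[2->3]=3 ship[1->2]=3 ship[0->1]=4 prod=4 -> inv=[6 17 6 3]

6 17 6 3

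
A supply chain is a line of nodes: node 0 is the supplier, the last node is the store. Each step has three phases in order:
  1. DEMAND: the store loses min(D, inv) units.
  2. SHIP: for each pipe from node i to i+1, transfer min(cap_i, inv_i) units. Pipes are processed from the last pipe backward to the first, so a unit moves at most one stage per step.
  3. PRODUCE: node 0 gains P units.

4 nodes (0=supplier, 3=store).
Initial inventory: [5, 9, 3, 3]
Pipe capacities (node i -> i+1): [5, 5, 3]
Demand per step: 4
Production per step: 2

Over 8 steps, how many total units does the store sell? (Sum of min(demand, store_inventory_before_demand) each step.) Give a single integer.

Step 1: sold=3 (running total=3) -> [2 9 5 3]
Step 2: sold=3 (running total=6) -> [2 6 7 3]
Step 3: sold=3 (running total=9) -> [2 3 9 3]
Step 4: sold=3 (running total=12) -> [2 2 9 3]
Step 5: sold=3 (running total=15) -> [2 2 8 3]
Step 6: sold=3 (running total=18) -> [2 2 7 3]
Step 7: sold=3 (running total=21) -> [2 2 6 3]
Step 8: sold=3 (running total=24) -> [2 2 5 3]

Answer: 24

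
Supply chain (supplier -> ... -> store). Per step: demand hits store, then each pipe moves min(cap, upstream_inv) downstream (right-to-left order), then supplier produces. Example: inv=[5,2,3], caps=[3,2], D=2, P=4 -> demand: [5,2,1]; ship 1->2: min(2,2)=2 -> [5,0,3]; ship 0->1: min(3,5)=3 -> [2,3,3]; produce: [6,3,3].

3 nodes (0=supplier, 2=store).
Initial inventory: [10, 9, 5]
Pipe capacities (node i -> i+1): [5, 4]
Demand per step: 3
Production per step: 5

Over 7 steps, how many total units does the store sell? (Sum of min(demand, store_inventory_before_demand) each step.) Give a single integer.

Step 1: sold=3 (running total=3) -> [10 10 6]
Step 2: sold=3 (running total=6) -> [10 11 7]
Step 3: sold=3 (running total=9) -> [10 12 8]
Step 4: sold=3 (running total=12) -> [10 13 9]
Step 5: sold=3 (running total=15) -> [10 14 10]
Step 6: sold=3 (running total=18) -> [10 15 11]
Step 7: sold=3 (running total=21) -> [10 16 12]

Answer: 21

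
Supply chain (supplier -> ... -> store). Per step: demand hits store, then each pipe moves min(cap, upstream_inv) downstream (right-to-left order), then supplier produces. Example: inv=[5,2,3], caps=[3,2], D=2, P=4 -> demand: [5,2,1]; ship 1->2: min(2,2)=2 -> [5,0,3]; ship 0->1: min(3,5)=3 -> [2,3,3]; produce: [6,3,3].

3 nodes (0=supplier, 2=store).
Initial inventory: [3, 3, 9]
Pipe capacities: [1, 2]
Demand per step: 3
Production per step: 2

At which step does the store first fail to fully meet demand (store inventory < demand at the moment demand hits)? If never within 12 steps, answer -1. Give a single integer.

Step 1: demand=3,sold=3 ship[1->2]=2 ship[0->1]=1 prod=2 -> [4 2 8]
Step 2: demand=3,sold=3 ship[1->2]=2 ship[0->1]=1 prod=2 -> [5 1 7]
Step 3: demand=3,sold=3 ship[1->2]=1 ship[0->1]=1 prod=2 -> [6 1 5]
Step 4: demand=3,sold=3 ship[1->2]=1 ship[0->1]=1 prod=2 -> [7 1 3]
Step 5: demand=3,sold=3 ship[1->2]=1 ship[0->1]=1 prod=2 -> [8 1 1]
Step 6: demand=3,sold=1 ship[1->2]=1 ship[0->1]=1 prod=2 -> [9 1 1]
Step 7: demand=3,sold=1 ship[1->2]=1 ship[0->1]=1 prod=2 -> [10 1 1]
Step 8: demand=3,sold=1 ship[1->2]=1 ship[0->1]=1 prod=2 -> [11 1 1]
Step 9: demand=3,sold=1 ship[1->2]=1 ship[0->1]=1 prod=2 -> [12 1 1]
Step 10: demand=3,sold=1 ship[1->2]=1 ship[0->1]=1 prod=2 -> [13 1 1]
Step 11: demand=3,sold=1 ship[1->2]=1 ship[0->1]=1 prod=2 -> [14 1 1]
Step 12: demand=3,sold=1 ship[1->2]=1 ship[0->1]=1 prod=2 -> [15 1 1]
First stockout at step 6

6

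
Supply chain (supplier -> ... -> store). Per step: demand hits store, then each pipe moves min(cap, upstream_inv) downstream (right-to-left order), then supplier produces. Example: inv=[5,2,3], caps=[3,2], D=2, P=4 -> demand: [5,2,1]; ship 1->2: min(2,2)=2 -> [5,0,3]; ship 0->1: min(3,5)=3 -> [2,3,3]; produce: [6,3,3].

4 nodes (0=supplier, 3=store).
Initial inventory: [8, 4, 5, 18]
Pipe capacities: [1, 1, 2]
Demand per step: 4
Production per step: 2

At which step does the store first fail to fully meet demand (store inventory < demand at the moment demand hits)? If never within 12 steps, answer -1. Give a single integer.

Step 1: demand=4,sold=4 ship[2->3]=2 ship[1->2]=1 ship[0->1]=1 prod=2 -> [9 4 4 16]
Step 2: demand=4,sold=4 ship[2->3]=2 ship[1->2]=1 ship[0->1]=1 prod=2 -> [10 4 3 14]
Step 3: demand=4,sold=4 ship[2->3]=2 ship[1->2]=1 ship[0->1]=1 prod=2 -> [11 4 2 12]
Step 4: demand=4,sold=4 ship[2->3]=2 ship[1->2]=1 ship[0->1]=1 prod=2 -> [12 4 1 10]
Step 5: demand=4,sold=4 ship[2->3]=1 ship[1->2]=1 ship[0->1]=1 prod=2 -> [13 4 1 7]
Step 6: demand=4,sold=4 ship[2->3]=1 ship[1->2]=1 ship[0->1]=1 prod=2 -> [14 4 1 4]
Step 7: demand=4,sold=4 ship[2->3]=1 ship[1->2]=1 ship[0->1]=1 prod=2 -> [15 4 1 1]
Step 8: demand=4,sold=1 ship[2->3]=1 ship[1->2]=1 ship[0->1]=1 prod=2 -> [16 4 1 1]
Step 9: demand=4,sold=1 ship[2->3]=1 ship[1->2]=1 ship[0->1]=1 prod=2 -> [17 4 1 1]
Step 10: demand=4,sold=1 ship[2->3]=1 ship[1->2]=1 ship[0->1]=1 prod=2 -> [18 4 1 1]
Step 11: demand=4,sold=1 ship[2->3]=1 ship[1->2]=1 ship[0->1]=1 prod=2 -> [19 4 1 1]
Step 12: demand=4,sold=1 ship[2->3]=1 ship[1->2]=1 ship[0->1]=1 prod=2 -> [20 4 1 1]
First stockout at step 8

8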